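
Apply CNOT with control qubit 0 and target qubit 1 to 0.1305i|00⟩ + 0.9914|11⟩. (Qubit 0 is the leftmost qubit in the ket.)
0.1305i|00⟩ + 0.9914|10⟩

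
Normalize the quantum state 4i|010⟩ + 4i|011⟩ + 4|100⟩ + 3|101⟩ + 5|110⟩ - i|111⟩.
0.4391i|010⟩ + 0.4391i|011⟩ + 0.4391|100⟩ + 0.3293|101⟩ + 0.5488|110⟩ - 0.1098i|111⟩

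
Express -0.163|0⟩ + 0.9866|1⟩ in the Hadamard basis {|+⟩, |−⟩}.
0.5824|+⟩ - 0.8129|−⟩

With |ψ⟩ = α|0⟩ + β|1⟩, the Hadamard-basis coefficients are ⟨+|ψ⟩ = (α + β)/√2 and ⟨−|ψ⟩ = (α − β)/√2.
Here α = -0.163, β = 0.9866: (α + β)/√2 = 0.5824, (α − β)/√2 = -0.8129.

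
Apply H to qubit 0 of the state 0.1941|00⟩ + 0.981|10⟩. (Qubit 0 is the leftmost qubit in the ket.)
0.8309|00⟩ - 0.5564|10⟩

H on qubit 0 mixes each pair of kets that differ only in qubit 0: amplitudes (a, b) of (|…0…⟩, |…1…⟩) become ((a + b)/√2, (a − b)/√2). Kets absent from the input have amplitude 0.
(|00⟩, |10⟩): (a, b) = (0.1941, 0.981) → (0.8309, -0.5564)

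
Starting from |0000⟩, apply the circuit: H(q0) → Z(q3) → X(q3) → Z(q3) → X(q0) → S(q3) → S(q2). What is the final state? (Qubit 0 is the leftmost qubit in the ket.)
-(1/√2)i|0001⟩ - (1/√2)i|1001⟩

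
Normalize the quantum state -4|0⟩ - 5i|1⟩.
-0.6247|0⟩ - 0.7809i|1⟩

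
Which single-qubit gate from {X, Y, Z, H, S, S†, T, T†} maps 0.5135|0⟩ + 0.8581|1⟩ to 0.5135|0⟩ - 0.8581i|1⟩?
S†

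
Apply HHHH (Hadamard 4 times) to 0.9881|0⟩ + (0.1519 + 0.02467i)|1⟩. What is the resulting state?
0.9881|0⟩ + (0.1519 + 0.02467i)|1⟩

H² = I, so an even number of Hadamards cancels: H^4 = I and the state is unchanged.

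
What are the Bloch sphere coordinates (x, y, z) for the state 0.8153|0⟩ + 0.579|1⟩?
(0.9441, 0, 0.3295)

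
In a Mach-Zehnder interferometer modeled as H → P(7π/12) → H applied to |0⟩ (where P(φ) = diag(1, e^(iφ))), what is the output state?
(0.3706 + 0.483i)|0⟩ + (0.6294 - 0.483i)|1⟩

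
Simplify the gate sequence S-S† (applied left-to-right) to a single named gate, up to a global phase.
I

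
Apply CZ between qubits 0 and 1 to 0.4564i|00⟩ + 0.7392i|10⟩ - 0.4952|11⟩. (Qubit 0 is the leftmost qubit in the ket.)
0.4564i|00⟩ + 0.7392i|10⟩ + 0.4952|11⟩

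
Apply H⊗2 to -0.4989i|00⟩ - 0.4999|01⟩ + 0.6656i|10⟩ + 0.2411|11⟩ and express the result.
(-0.1294 + 0.08335i)|00⟩ + (0.1294 + 0.08335i)|01⟩ + (-0.3705 - 0.5823i)|10⟩ + (0.3705 - 0.5823i)|11⟩

H⊗2 gives amp(|y⟩) = (1/2) Σ_x (−1)^(x·y) amp(|x⟩), where x·y is the number of positions in which both x and y have a 1.
|00⟩: (-0.4989i - 0.4999 + 0.6656i + 0.2411)/2 = (-0.1294 + 0.08335i)
|01⟩: (-0.4989i + 0.4999 + 0.6656i - 0.2411)/2 = (0.1294 + 0.08335i)
|10⟩: (-0.4989i - 0.4999 - 0.6656i - 0.2411)/2 = (-0.3705 - 0.5823i)
|11⟩: (-0.4989i + 0.4999 - 0.6656i + 0.2411)/2 = (0.3705 - 0.5823i)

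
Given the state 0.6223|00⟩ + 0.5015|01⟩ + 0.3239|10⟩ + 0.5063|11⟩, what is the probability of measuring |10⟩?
0.1049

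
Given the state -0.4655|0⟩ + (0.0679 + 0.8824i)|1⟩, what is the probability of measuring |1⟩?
0.7832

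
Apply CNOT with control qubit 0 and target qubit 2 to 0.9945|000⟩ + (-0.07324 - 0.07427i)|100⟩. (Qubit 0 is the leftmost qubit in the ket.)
0.9945|000⟩ + (-0.07324 - 0.07427i)|101⟩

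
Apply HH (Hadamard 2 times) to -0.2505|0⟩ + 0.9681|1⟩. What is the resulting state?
-0.2505|0⟩ + 0.9681|1⟩

H² = I, so an even number of Hadamards cancels: H^2 = I and the state is unchanged.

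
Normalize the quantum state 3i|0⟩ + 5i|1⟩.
0.5145i|0⟩ + 0.8575i|1⟩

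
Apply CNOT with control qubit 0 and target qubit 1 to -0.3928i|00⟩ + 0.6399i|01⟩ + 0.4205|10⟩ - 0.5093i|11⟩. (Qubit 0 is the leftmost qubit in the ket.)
-0.3928i|00⟩ + 0.6399i|01⟩ - 0.5093i|10⟩ + 0.4205|11⟩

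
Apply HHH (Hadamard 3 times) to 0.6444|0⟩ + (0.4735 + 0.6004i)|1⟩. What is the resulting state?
(0.7905 + 0.4245i)|0⟩ + (0.1208 - 0.4245i)|1⟩

H² = I, so H^3 = H: a single Hadamard. With (a, b) = (0.6444, (0.4735 + 0.6004i)), H gives ((a + b)/√2, (a − b)/√2) = ((0.7905 + 0.4245i), (0.1208 - 0.4245i)).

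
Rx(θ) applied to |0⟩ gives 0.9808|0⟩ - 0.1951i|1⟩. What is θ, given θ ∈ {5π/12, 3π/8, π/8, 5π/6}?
π/8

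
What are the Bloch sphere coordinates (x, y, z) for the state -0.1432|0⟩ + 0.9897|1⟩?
(-0.2835, 0, -0.959)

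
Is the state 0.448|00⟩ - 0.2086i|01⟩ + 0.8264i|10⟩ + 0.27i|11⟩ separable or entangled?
Entangled

Writing the state as a|00⟩ + b|01⟩ + c|10⟩ + d|11⟩, it is a product state iff ad − bc = 0.
Here (a, b, c, d) = (0.448, -0.2086i, 0.8264i, 0.27i): ad − bc = (0.448)(0.27i) − (-0.2086i)(0.8264i) = (-0.1724 + 0.121i) ≠ 0, so the state is entangled.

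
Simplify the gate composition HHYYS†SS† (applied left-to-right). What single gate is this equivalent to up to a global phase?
S†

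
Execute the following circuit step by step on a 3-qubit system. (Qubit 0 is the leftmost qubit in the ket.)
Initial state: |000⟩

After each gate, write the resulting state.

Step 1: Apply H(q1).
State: 1/√2|000⟩ + 1/√2|010⟩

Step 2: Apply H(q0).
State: 1/2|000⟩ + 1/2|010⟩ + 1/2|100⟩ + 1/2|110⟩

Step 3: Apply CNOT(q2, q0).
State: 1/2|000⟩ + 1/2|010⟩ + 1/2|100⟩ + 1/2|110⟩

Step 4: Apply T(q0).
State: 1/2|000⟩ + 1/2|010⟩ + (1/√8 + (1/√8)i)|100⟩ + (1/√8 + (1/√8)i)|110⟩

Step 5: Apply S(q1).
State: 1/2|000⟩ + (1/2)i|010⟩ + (1/√8 + (1/√8)i)|100⟩ + (-1/√8 + (1/√8)i)|110⟩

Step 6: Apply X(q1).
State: (1/2)i|000⟩ + 1/2|010⟩ + (-1/√8 + (1/√8)i)|100⟩ + (1/√8 + (1/√8)i)|110⟩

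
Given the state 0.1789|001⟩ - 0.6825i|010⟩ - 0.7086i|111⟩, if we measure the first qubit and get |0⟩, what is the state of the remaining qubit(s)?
0.2536|01⟩ - 0.9673i|10⟩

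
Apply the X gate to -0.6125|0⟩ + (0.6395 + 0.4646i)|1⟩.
(0.6395 + 0.4646i)|0⟩ - 0.6125|1⟩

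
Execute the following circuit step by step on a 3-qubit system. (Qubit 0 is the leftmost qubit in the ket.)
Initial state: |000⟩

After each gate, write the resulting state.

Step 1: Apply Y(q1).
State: i|010⟩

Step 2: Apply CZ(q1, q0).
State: i|010⟩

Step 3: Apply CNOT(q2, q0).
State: i|010⟩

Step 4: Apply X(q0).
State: i|110⟩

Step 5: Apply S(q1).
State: -|110⟩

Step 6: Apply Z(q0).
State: |110⟩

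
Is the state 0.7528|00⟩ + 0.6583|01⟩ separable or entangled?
Separable

Writing the state as a|00⟩ + b|01⟩ + c|10⟩ + d|11⟩, it is a product state iff ad − bc = 0.
Here (a, b, c, d) = (0.7528, 0.6583, 0, 0): ad − bc = (0.7528)(0) − (0.6583)(0) = 0, so the state is separable.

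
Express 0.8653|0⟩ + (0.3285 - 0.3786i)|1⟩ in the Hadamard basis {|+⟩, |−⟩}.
(0.8441 - 0.2677i)|+⟩ + (0.3796 + 0.2677i)|−⟩

With |ψ⟩ = α|0⟩ + β|1⟩, the Hadamard-basis coefficients are ⟨+|ψ⟩ = (α + β)/√2 and ⟨−|ψ⟩ = (α − β)/√2.
Here α = 0.8653, β = (0.3285 - 0.3786i): (α + β)/√2 = (0.8441 - 0.2677i), (α − β)/√2 = (0.3796 + 0.2677i).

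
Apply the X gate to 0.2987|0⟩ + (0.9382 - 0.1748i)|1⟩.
(0.9382 - 0.1748i)|0⟩ + 0.2987|1⟩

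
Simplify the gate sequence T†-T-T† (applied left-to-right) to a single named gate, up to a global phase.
T†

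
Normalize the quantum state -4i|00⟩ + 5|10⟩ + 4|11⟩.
-0.5298i|00⟩ + 0.6623|10⟩ + 0.5298|11⟩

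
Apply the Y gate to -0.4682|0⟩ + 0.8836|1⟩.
-0.8836i|0⟩ - 0.4682i|1⟩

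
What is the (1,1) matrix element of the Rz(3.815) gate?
(-0.3304 + 0.9438i)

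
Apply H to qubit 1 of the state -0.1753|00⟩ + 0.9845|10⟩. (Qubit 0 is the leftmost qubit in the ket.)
-0.124|00⟩ - 0.124|01⟩ + 0.6961|10⟩ + 0.6961|11⟩

H on qubit 1 mixes each pair of kets that differ only in qubit 1: amplitudes (a, b) of (|…0…⟩, |…1…⟩) become ((a + b)/√2, (a − b)/√2). Kets absent from the input have amplitude 0.
(|00⟩, |01⟩): (a, b) = (-0.1753, 0) → (-0.124, -0.124)
(|10⟩, |11⟩): (a, b) = (0.9845, 0) → (0.6961, 0.6961)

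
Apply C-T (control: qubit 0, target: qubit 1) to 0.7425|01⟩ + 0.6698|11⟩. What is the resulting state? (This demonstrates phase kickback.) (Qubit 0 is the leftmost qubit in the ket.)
0.7425|01⟩ + (0.4736 + 0.4736i)|11⟩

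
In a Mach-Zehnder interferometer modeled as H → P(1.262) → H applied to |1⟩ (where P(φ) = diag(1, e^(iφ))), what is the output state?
(0.348 - 0.4764i)|0⟩ + (0.652 + 0.4764i)|1⟩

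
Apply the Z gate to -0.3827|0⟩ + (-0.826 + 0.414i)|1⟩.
-0.3827|0⟩ + (0.826 - 0.414i)|1⟩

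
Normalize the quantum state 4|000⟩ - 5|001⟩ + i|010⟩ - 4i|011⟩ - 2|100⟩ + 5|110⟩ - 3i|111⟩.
1/√6|000⟩ - 0.5103|001⟩ + 0.1021i|010⟩ - (1/√6)i|011⟩ - 0.2041|100⟩ + 0.5103|110⟩ - 0.3062i|111⟩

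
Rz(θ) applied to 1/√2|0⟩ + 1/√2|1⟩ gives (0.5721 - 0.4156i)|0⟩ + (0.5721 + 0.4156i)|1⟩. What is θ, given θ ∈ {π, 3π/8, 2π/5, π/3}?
2π/5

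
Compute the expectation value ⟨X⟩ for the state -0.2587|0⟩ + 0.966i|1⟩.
0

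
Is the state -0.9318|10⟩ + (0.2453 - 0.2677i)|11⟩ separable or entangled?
Separable

Writing the state as a|00⟩ + b|01⟩ + c|10⟩ + d|11⟩, it is a product state iff ad − bc = 0.
Here (a, b, c, d) = (0, 0, -0.9318, (0.2453 - 0.2677i)): ad − bc = (0)(0.2453 - 0.2677i) − (0)(-0.9318) = 0, so the state is separable.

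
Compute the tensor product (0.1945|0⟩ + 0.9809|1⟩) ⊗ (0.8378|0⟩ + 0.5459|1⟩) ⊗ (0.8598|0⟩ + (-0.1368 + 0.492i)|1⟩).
0.1401|000⟩ + (-0.02229 + 0.08017i)|001⟩ + 0.09129|010⟩ + (-0.01453 + 0.05224i)|011⟩ + 0.7066|100⟩ + (-0.1124 + 0.4043i)|101⟩ + 0.4604|110⟩ + (-0.07325 + 0.2635i)|111⟩

amp(|b₁b₂…⟩) = product of the factor amplitudes for bits b₁, b₂, …; only kets whose every factor amplitude is nonzero survive.
|000⟩: (0.1945)(0.8378)(0.8598) = 0.1401
|001⟩: (0.1945)(0.8378)(-0.1368 + 0.492i) = (-0.02229 + 0.08017i)
|010⟩: (0.1945)(0.5459)(0.8598) = 0.09129
|011⟩: (0.1945)(0.5459)(-0.1368 + 0.492i) = (-0.01453 + 0.05224i)
|100⟩: (0.9809)(0.8378)(0.8598) = 0.7066
|101⟩: (0.9809)(0.8378)(-0.1368 + 0.492i) = (-0.1124 + 0.4043i)
|110⟩: (0.9809)(0.5459)(0.8598) = 0.4604
|111⟩: (0.9809)(0.5459)(-0.1368 + 0.492i) = (-0.07325 + 0.2635i)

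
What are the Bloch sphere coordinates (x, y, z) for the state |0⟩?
(0, 0, 1)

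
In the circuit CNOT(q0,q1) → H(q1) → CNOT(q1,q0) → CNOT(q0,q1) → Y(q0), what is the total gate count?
5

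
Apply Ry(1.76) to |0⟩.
0.6372|0⟩ + 0.7707|1⟩

Ry(1.76) = [[cos(θ/2), −sin(θ/2)], [sin(θ/2), cos(θ/2)]]; θ = 1.76, cos(θ/2) ≈ 0.637151, sin(θ/2) ≈ 0.770739.
With a = amp(|0⟩) = 1 and b = amp(|1⟩) = 0:
new amp(|0⟩) = (0.637151)·a + (-0.770739)·b = 0.6372
new amp(|1⟩) = (0.770739)·a + (0.637151)·b = 0.7707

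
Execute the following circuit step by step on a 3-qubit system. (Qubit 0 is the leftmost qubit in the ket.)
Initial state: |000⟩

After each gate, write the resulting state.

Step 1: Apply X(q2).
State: |001⟩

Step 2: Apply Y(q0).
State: i|101⟩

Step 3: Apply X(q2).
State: i|100⟩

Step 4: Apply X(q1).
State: i|110⟩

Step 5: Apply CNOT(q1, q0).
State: i|010⟩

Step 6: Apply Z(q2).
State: i|010⟩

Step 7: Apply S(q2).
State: i|010⟩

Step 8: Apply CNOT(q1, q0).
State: i|110⟩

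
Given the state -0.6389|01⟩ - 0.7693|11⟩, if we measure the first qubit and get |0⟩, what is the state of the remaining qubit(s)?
-|1⟩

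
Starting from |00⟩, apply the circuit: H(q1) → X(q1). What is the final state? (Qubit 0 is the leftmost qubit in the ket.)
1/√2|00⟩ + 1/√2|01⟩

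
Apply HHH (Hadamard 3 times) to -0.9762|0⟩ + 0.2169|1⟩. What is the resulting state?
-0.5369|0⟩ - 0.8436|1⟩

H² = I, so H^3 = H: a single Hadamard. With (a, b) = (-0.9762, 0.2169), H gives ((a + b)/√2, (a − b)/√2) = (-0.5369, -0.8436).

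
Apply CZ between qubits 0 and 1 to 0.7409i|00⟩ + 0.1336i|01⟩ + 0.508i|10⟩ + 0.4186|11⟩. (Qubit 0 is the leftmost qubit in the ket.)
0.7409i|00⟩ + 0.1336i|01⟩ + 0.508i|10⟩ - 0.4186|11⟩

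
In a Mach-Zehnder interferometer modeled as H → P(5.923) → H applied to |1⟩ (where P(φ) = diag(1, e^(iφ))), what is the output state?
(0.03208 + 0.1762i)|0⟩ + (0.9679 - 0.1762i)|1⟩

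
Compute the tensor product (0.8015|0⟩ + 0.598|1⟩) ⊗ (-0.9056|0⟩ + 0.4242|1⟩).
-0.7258|00⟩ + 0.34|01⟩ - 0.5415|10⟩ + 0.2537|11⟩

amp(|b₁b₂…⟩) = product of the factor amplitudes for bits b₁, b₂, …; only kets whose every factor amplitude is nonzero survive.
|00⟩: (0.8015)(-0.9056) = -0.7258
|01⟩: (0.8015)(0.4242) = 0.34
|10⟩: (0.598)(-0.9056) = -0.5415
|11⟩: (0.598)(0.4242) = 0.2537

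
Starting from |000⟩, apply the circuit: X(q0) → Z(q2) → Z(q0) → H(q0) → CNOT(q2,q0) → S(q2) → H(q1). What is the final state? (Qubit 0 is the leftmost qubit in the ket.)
-1/2|000⟩ - 1/2|010⟩ + 1/2|100⟩ + 1/2|110⟩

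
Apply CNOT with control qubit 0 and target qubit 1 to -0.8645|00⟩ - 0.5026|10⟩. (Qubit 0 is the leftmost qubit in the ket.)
-0.8645|00⟩ - 0.5026|11⟩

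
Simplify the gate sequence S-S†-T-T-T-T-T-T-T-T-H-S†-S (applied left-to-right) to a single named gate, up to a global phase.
H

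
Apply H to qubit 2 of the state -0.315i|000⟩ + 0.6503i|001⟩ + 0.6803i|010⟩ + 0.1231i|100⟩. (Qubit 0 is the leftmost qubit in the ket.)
0.2371i|000⟩ - 0.6826i|001⟩ + 0.481i|010⟩ + 0.481i|011⟩ + 0.08704i|100⟩ + 0.08704i|101⟩

H on qubit 2 mixes each pair of kets that differ only in qubit 2: amplitudes (a, b) of (|…0…⟩, |…1…⟩) become ((a + b)/√2, (a − b)/√2). Kets absent from the input have amplitude 0.
(|000⟩, |001⟩): (a, b) = (-0.315i, 0.6503i) → (0.2371i, -0.6826i)
(|010⟩, |011⟩): (a, b) = (0.6803i, 0) → (0.481i, 0.481i)
(|100⟩, |101⟩): (a, b) = (0.1231i, 0) → (0.08704i, 0.08704i)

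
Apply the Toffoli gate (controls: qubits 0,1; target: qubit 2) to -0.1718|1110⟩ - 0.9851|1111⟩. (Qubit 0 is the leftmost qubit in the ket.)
-0.1718|1100⟩ - 0.9851|1101⟩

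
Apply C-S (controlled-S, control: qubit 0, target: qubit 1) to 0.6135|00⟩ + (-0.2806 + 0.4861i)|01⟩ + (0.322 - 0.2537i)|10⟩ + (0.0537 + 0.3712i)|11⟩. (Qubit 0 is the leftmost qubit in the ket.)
0.6135|00⟩ + (-0.2806 + 0.4861i)|01⟩ + (0.322 - 0.2537i)|10⟩ + (-0.3712 + 0.0537i)|11⟩

C-S leaves the control-|0⟩ kets |00⟩, |01⟩ unchanged and applies S to qubit 1 on the control-|1⟩ pair (|10⟩, |11⟩).
S = [[1, 0], [0, i]].
With a = amp(|10⟩) = (0.322 - 0.2537i) and b = amp(|11⟩) = (0.0537 + 0.3712i):
new amp(|10⟩) = (1)·a = (0.322 - 0.2537i)
new amp(|11⟩) = (i)·b = (-0.3712 + 0.0537i)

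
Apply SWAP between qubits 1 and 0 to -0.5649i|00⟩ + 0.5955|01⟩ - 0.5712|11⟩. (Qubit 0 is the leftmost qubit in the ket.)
-0.5649i|00⟩ + 0.5955|10⟩ - 0.5712|11⟩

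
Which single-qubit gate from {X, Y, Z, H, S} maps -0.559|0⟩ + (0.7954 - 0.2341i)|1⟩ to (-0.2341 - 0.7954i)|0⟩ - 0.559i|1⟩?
Y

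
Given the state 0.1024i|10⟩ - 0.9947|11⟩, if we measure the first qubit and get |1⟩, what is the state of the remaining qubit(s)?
0.1024i|0⟩ - 0.9947|1⟩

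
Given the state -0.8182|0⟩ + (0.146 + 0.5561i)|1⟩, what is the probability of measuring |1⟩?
0.3306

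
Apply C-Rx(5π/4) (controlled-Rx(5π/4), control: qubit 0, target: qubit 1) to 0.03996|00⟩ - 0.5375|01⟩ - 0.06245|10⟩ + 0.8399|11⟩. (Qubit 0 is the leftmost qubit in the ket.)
0.03996|00⟩ - 0.5375|01⟩ + (0.0239 - 0.776i)|10⟩ + (-0.3214 + 0.0577i)|11⟩

C-Rx(5π/4) leaves the control-|0⟩ kets |00⟩, |01⟩ unchanged and applies Rx(5π/4) to qubit 1 on the control-|1⟩ pair (|10⟩, |11⟩).
Rx(5π/4) = [[cos(θ/2), −i·sin(θ/2)], [−i·sin(θ/2), cos(θ/2)]]; θ = 5π/4, cos(θ/2) ≈ -0.382683, sin(θ/2) ≈ 0.92388.
With a = amp(|10⟩) = -0.06245 and b = amp(|11⟩) = 0.8399:
new amp(|10⟩) = (-0.382683)·a + (-0.92388i)·b = (0.0239 - 0.776i)
new amp(|11⟩) = (-0.92388i)·a + (-0.382683)·b = (-0.3214 + 0.0577i)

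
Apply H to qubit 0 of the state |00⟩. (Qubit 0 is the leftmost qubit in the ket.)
1/√2|00⟩ + 1/√2|10⟩

H on qubit 0 mixes each pair of kets that differ only in qubit 0: amplitudes (a, b) of (|…0…⟩, |…1…⟩) become ((a + b)/√2, (a − b)/√2). Kets absent from the input have amplitude 0.
(|00⟩, |10⟩): (a, b) = (1, 0) → (1/√2, 1/√2)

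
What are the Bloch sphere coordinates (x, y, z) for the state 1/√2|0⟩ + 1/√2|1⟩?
(1, 0, 0)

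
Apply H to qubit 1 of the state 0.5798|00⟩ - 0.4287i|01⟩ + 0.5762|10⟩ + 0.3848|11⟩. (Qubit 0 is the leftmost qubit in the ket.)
(0.41 - 0.3031i)|00⟩ + (0.41 + 0.3031i)|01⟩ + 0.6795|10⟩ + 0.1353|11⟩

H on qubit 1 mixes each pair of kets that differ only in qubit 1: amplitudes (a, b) of (|…0…⟩, |…1…⟩) become ((a + b)/√2, (a − b)/√2). Kets absent from the input have amplitude 0.
(|00⟩, |01⟩): (a, b) = (0.5798, -0.4287i) → ((0.41 - 0.3031i), (0.41 + 0.3031i))
(|10⟩, |11⟩): (a, b) = (0.5762, 0.3848) → (0.6795, 0.1353)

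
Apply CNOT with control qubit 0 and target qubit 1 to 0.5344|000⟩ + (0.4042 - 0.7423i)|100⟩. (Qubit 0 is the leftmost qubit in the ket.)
0.5344|000⟩ + (0.4042 - 0.7423i)|110⟩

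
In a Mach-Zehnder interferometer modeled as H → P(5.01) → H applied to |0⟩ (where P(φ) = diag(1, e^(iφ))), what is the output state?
(0.6466 - 0.478i)|0⟩ + (0.3534 + 0.478i)|1⟩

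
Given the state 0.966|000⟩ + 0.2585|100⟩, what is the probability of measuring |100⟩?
0.06682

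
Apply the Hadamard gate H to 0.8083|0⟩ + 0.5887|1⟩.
0.9878|0⟩ + 0.1553|1⟩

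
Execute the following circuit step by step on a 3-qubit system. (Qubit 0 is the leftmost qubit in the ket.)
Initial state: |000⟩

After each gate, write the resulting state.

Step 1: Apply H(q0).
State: 1/√2|000⟩ + 1/√2|100⟩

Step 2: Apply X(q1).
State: 1/√2|010⟩ + 1/√2|110⟩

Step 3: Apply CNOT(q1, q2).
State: 1/√2|011⟩ + 1/√2|111⟩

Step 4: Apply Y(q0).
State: -(1/√2)i|011⟩ + (1/√2)i|111⟩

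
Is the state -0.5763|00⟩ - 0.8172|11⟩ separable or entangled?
Entangled

Writing the state as a|00⟩ + b|01⟩ + c|10⟩ + d|11⟩, it is a product state iff ad − bc = 0.
Here (a, b, c, d) = (-0.5763, 0, 0, -0.8172): ad − bc = (-0.5763)(-0.8172) − (0)(0) = 0.471 ≠ 0, so the state is entangled.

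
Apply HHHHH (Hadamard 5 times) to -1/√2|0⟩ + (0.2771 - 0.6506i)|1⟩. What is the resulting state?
(-0.3041 - 0.46i)|0⟩ + (-0.6959 + 0.46i)|1⟩

H² = I, so H^5 = H: a single Hadamard. With (a, b) = (-1/√2, (0.2771 - 0.6506i)), H gives ((a + b)/√2, (a − b)/√2) = ((-0.3041 - 0.46i), (-0.6959 + 0.46i)).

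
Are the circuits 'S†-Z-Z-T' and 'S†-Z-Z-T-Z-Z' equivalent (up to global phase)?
Yes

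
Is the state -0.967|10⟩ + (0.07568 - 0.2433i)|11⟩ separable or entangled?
Separable

Writing the state as a|00⟩ + b|01⟩ + c|10⟩ + d|11⟩, it is a product state iff ad − bc = 0.
Here (a, b, c, d) = (0, 0, -0.967, (0.07568 - 0.2433i)): ad − bc = (0)(0.07568 - 0.2433i) − (0)(-0.967) = 0, so the state is separable.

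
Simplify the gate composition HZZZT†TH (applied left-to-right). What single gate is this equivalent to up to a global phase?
X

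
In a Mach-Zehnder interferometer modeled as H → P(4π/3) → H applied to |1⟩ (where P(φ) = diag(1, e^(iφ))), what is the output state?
(0.75 + 0.433i)|0⟩ + (0.25 - 0.433i)|1⟩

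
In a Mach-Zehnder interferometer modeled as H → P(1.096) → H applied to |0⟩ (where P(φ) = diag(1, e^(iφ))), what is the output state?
(0.7286 + 0.4447i)|0⟩ + (0.2714 - 0.4447i)|1⟩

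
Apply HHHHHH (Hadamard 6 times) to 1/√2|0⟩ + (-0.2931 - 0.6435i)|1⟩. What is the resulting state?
1/√2|0⟩ + (-0.2931 - 0.6435i)|1⟩

H² = I, so an even number of Hadamards cancels: H^6 = I and the state is unchanged.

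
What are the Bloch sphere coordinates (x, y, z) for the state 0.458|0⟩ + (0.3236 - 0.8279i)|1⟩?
(0.2964, -0.7584, -0.5804)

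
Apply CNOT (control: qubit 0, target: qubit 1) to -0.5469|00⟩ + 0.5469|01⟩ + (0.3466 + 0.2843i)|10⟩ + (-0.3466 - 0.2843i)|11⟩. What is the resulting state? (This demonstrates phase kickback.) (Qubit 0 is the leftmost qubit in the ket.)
-0.5469|00⟩ + 0.5469|01⟩ + (-0.3466 - 0.2843i)|10⟩ + (0.3466 + 0.2843i)|11⟩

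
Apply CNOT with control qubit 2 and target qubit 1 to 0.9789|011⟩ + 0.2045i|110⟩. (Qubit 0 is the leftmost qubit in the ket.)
0.9789|001⟩ + 0.2045i|110⟩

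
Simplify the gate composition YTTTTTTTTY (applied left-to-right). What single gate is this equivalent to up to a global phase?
I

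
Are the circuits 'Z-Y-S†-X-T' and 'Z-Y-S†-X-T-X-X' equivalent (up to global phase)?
Yes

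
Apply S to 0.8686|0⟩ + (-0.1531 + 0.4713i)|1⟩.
0.8686|0⟩ + (-0.4713 - 0.1531i)|1⟩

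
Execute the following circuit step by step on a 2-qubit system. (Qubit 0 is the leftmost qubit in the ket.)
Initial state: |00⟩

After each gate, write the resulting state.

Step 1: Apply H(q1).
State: 1/√2|00⟩ + 1/√2|01⟩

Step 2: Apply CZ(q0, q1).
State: 1/√2|00⟩ + 1/√2|01⟩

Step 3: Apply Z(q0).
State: 1/√2|00⟩ + 1/√2|01⟩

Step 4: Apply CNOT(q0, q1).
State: 1/√2|00⟩ + 1/√2|01⟩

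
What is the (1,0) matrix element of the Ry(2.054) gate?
0.8558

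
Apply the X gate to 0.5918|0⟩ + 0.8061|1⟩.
0.8061|0⟩ + 0.5918|1⟩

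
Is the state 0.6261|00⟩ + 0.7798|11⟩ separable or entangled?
Entangled

Writing the state as a|00⟩ + b|01⟩ + c|10⟩ + d|11⟩, it is a product state iff ad − bc = 0.
Here (a, b, c, d) = (0.6261, 0, 0, 0.7798): ad − bc = (0.6261)(0.7798) − (0)(0) = 0.4882 ≠ 0, so the state is entangled.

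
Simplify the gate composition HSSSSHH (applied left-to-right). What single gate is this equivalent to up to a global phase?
H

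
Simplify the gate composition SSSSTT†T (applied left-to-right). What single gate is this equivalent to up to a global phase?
T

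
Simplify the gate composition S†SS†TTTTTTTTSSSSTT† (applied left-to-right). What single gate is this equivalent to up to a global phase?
S†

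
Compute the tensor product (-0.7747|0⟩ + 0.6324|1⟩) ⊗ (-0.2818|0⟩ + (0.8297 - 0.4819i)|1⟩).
0.2183|00⟩ + (-0.6428 + 0.3733i)|01⟩ - 0.1782|10⟩ + (0.5247 - 0.3048i)|11⟩

amp(|b₁b₂…⟩) = product of the factor amplitudes for bits b₁, b₂, …; only kets whose every factor amplitude is nonzero survive.
|00⟩: (-0.7747)(-0.2818) = 0.2183
|01⟩: (-0.7747)(0.8297 - 0.4819i) = (-0.6428 + 0.3733i)
|10⟩: (0.6324)(-0.2818) = -0.1782
|11⟩: (0.6324)(0.8297 - 0.4819i) = (0.5247 - 0.3048i)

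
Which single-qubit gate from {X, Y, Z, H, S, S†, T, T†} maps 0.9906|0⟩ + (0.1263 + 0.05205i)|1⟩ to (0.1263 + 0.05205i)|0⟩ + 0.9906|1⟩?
X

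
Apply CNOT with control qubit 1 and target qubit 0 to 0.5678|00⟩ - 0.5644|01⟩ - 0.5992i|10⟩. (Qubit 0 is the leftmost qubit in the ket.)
0.5678|00⟩ - 0.5992i|10⟩ - 0.5644|11⟩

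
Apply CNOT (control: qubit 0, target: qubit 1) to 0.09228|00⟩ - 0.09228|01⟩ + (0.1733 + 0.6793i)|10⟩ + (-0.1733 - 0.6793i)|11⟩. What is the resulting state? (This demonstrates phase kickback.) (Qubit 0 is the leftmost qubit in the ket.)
0.09228|00⟩ - 0.09228|01⟩ + (-0.1733 - 0.6793i)|10⟩ + (0.1733 + 0.6793i)|11⟩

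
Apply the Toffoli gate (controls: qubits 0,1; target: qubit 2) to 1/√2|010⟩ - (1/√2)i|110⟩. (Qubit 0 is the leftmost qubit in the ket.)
1/√2|010⟩ - (1/√2)i|111⟩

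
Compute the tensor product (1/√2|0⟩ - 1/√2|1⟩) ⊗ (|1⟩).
1/√2|01⟩ - 1/√2|11⟩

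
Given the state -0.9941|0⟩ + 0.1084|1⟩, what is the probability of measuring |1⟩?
0.01175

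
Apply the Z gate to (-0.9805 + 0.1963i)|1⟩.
(0.9805 - 0.1963i)|1⟩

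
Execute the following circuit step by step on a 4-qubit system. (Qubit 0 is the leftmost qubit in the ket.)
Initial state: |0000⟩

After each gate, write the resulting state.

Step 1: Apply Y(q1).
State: i|0100⟩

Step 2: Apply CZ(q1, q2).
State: i|0100⟩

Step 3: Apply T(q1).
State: (-1/√2 + (1/√2)i)|0100⟩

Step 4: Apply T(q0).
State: (-1/√2 + (1/√2)i)|0100⟩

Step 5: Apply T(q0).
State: (-1/√2 + (1/√2)i)|0100⟩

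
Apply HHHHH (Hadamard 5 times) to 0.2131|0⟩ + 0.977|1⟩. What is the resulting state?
0.8415|0⟩ - 0.5402|1⟩

H² = I, so H^5 = H: a single Hadamard. With (a, b) = (0.2131, 0.977), H gives ((a + b)/√2, (a − b)/√2) = (0.8415, -0.5402).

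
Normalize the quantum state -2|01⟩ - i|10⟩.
-0.8944|01⟩ - (1/√5)i|10⟩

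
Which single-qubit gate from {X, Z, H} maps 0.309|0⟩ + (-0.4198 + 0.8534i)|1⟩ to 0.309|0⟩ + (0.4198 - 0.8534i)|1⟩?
Z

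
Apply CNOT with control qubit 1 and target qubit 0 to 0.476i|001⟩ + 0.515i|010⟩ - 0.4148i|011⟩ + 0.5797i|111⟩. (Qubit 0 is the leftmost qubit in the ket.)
0.476i|001⟩ + 0.5797i|011⟩ + 0.515i|110⟩ - 0.4148i|111⟩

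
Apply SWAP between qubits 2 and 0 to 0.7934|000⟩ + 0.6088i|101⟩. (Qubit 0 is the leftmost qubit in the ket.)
0.7934|000⟩ + 0.6088i|101⟩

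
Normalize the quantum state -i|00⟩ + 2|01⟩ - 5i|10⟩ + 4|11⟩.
-0.1474i|00⟩ + 0.2949|01⟩ - 0.7372i|10⟩ + 0.5898|11⟩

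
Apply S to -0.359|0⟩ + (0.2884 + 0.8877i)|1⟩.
-0.359|0⟩ + (-0.8877 + 0.2884i)|1⟩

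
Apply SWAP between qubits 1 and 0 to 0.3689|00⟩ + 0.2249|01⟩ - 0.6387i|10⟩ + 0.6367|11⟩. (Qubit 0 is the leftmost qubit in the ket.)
0.3689|00⟩ - 0.6387i|01⟩ + 0.2249|10⟩ + 0.6367|11⟩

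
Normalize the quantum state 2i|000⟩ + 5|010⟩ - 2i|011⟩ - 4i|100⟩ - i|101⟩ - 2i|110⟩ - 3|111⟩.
0.252i|000⟩ + 0.6299|010⟩ - 0.252i|011⟩ - 0.504i|100⟩ - 0.126i|101⟩ - 0.252i|110⟩ - 1/√7|111⟩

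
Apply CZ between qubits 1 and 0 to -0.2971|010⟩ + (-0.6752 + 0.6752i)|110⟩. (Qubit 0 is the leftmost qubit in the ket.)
-0.2971|010⟩ + (0.6752 - 0.6752i)|110⟩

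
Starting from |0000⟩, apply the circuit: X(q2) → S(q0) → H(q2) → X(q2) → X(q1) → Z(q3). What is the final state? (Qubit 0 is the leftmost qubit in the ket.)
-1/√2|0100⟩ + 1/√2|0110⟩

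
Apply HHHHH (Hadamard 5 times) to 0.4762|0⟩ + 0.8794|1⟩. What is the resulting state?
0.9586|0⟩ - 0.2851|1⟩

H² = I, so H^5 = H: a single Hadamard. With (a, b) = (0.4762, 0.8794), H gives ((a + b)/√2, (a − b)/√2) = (0.9586, -0.2851).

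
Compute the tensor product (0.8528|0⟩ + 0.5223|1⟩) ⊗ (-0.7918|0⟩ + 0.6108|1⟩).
-0.6752|00⟩ + 0.5209|01⟩ - 0.4136|10⟩ + 0.319|11⟩

amp(|b₁b₂…⟩) = product of the factor amplitudes for bits b₁, b₂, …; only kets whose every factor amplitude is nonzero survive.
|00⟩: (0.8528)(-0.7918) = -0.6752
|01⟩: (0.8528)(0.6108) = 0.5209
|10⟩: (0.5223)(-0.7918) = -0.4136
|11⟩: (0.5223)(0.6108) = 0.319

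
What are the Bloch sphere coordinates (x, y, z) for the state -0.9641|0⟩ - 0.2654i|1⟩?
(0, 0.5117, 0.8591)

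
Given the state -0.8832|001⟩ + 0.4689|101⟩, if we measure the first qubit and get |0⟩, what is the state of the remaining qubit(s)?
-|01⟩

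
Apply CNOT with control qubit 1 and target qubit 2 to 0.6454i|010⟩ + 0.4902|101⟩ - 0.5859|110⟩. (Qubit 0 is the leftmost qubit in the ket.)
0.6454i|011⟩ + 0.4902|101⟩ - 0.5859|111⟩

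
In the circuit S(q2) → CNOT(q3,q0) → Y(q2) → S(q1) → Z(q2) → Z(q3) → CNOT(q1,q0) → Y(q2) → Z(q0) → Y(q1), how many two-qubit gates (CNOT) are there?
2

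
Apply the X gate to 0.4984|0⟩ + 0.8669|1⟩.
0.8669|0⟩ + 0.4984|1⟩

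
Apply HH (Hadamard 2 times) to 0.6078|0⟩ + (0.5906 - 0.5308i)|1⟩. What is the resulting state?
0.6078|0⟩ + (0.5906 - 0.5308i)|1⟩

H² = I, so an even number of Hadamards cancels: H^2 = I and the state is unchanged.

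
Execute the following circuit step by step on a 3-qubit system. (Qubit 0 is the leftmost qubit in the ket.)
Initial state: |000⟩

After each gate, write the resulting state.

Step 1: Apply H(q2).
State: 1/√2|000⟩ + 1/√2|001⟩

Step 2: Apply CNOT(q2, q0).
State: 1/√2|000⟩ + 1/√2|101⟩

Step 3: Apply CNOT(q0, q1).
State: 1/√2|000⟩ + 1/√2|111⟩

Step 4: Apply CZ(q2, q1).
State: 1/√2|000⟩ - 1/√2|111⟩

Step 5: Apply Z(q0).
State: 1/√2|000⟩ + 1/√2|111⟩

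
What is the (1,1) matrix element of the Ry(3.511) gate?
-0.1837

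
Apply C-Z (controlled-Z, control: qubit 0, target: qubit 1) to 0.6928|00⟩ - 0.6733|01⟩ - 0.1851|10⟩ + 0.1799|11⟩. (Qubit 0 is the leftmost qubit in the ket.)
0.6928|00⟩ - 0.6733|01⟩ - 0.1851|10⟩ - 0.1799|11⟩

C-Z leaves the control-|0⟩ kets |00⟩, |01⟩ unchanged and applies Z to qubit 1 on the control-|1⟩ pair (|10⟩, |11⟩).
Z = [[1, 0], [0, -1]].
With a = amp(|10⟩) = -0.1851 and b = amp(|11⟩) = 0.1799:
new amp(|10⟩) = (1)·a = -0.1851
new amp(|11⟩) = (-1)·b = -0.1799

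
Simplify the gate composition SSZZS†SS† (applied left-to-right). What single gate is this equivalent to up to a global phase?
S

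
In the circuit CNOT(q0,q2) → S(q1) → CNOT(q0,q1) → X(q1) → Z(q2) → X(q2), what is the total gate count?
6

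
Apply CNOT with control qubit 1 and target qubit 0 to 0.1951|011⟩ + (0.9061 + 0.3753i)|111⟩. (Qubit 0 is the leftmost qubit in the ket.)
(0.9061 + 0.3753i)|011⟩ + 0.1951|111⟩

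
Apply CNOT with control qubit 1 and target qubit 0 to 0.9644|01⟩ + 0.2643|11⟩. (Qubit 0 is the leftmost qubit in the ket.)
0.2643|01⟩ + 0.9644|11⟩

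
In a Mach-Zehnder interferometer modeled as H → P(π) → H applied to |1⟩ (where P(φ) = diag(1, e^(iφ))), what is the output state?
|0⟩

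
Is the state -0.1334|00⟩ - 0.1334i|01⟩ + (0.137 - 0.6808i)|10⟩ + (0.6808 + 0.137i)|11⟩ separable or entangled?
Separable

Writing the state as a|00⟩ + b|01⟩ + c|10⟩ + d|11⟩, it is a product state iff ad − bc = 0.
Here (a, b, c, d) = (-0.1334, -0.1334i, (0.137 - 0.6808i), (0.6808 + 0.137i)): ad − bc = (-0.1334)(0.6808 + 0.137i) − (-0.1334i)(0.137 - 0.6808i) = 0, so the state is separable.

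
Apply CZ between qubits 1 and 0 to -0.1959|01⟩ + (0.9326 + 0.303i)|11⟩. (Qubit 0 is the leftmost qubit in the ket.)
-0.1959|01⟩ + (-0.9326 - 0.303i)|11⟩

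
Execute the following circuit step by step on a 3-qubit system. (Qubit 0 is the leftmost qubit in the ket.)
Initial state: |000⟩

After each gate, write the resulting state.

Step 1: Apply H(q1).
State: 1/√2|000⟩ + 1/√2|010⟩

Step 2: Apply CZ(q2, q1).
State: 1/√2|000⟩ + 1/√2|010⟩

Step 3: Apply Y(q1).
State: -(1/√2)i|000⟩ + (1/√2)i|010⟩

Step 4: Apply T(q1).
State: -(1/√2)i|000⟩ + (-1/2 + (1/2)i)|010⟩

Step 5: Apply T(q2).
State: -(1/√2)i|000⟩ + (-1/2 + (1/2)i)|010⟩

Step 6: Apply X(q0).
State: -(1/√2)i|100⟩ + (-1/2 + (1/2)i)|110⟩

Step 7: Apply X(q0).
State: -(1/√2)i|000⟩ + (-1/2 + (1/2)i)|010⟩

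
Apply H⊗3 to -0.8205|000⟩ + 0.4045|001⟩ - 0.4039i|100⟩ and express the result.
(-0.1471 - 0.1428i)|000⟩ + (-0.4331 - 0.1428i)|001⟩ + (-0.1471 - 0.1428i)|010⟩ + (-0.4331 - 0.1428i)|011⟩ + (-0.1471 + 0.1428i)|100⟩ + (-0.4331 + 0.1428i)|101⟩ + (-0.1471 + 0.1428i)|110⟩ + (-0.4331 + 0.1428i)|111⟩

H⊗3 gives amp(|y⟩) = (1/2√2) Σ_x (−1)^(x·y) amp(|x⟩), where x·y is the number of positions in which both x and y have a 1.
|000⟩: (-0.8205 + 0.4045 - 0.4039i)/(2√2) = (-0.1471 - 0.1428i)
|001⟩: (-0.8205 - 0.4045 - 0.4039i)/(2√2) = (-0.4331 - 0.1428i)
|010⟩: (-0.8205 + 0.4045 - 0.4039i)/(2√2) = (-0.1471 - 0.1428i)
|011⟩: (-0.8205 - 0.4045 - 0.4039i)/(2√2) = (-0.4331 - 0.1428i)
|100⟩: (-0.8205 + 0.4045 + 0.4039i)/(2√2) = (-0.1471 + 0.1428i)
|101⟩: (-0.8205 - 0.4045 + 0.4039i)/(2√2) = (-0.4331 + 0.1428i)
|110⟩: (-0.8205 + 0.4045 + 0.4039i)/(2√2) = (-0.1471 + 0.1428i)
|111⟩: (-0.8205 - 0.4045 + 0.4039i)/(2√2) = (-0.4331 + 0.1428i)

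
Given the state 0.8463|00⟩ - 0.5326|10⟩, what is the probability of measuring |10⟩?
0.2837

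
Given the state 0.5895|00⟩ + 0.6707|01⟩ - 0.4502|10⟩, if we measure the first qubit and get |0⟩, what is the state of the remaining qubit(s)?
0.6602|0⟩ + 0.7511|1⟩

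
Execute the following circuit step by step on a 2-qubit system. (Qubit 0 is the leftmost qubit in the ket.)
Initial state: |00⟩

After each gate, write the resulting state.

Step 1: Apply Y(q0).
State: i|10⟩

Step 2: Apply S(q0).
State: -|10⟩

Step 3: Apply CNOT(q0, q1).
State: -|11⟩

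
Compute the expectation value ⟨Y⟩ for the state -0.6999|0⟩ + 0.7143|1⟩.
0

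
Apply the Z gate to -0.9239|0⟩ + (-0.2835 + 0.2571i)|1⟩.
-0.9239|0⟩ + (0.2835 - 0.2571i)|1⟩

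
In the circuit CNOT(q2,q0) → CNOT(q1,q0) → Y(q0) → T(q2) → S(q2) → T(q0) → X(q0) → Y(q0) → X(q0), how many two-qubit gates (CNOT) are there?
2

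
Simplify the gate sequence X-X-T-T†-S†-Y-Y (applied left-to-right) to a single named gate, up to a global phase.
S†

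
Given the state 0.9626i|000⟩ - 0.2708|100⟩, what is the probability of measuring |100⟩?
0.07333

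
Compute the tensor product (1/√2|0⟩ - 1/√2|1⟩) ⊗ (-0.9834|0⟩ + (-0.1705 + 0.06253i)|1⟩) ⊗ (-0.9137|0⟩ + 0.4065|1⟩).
0.6354|000⟩ - 0.2827|001⟩ + (0.1102 - 0.0404i)|010⟩ + (-0.04901 + 0.01797i)|011⟩ - 0.6354|100⟩ + 0.2827|101⟩ + (-0.1102 + 0.0404i)|110⟩ + (0.04901 - 0.01797i)|111⟩

amp(|b₁b₂…⟩) = product of the factor amplitudes for bits b₁, b₂, …; only kets whose every factor amplitude is nonzero survive.
|000⟩: (1/√2)(-0.9834)(-0.9137) = 0.6354
|001⟩: (1/√2)(-0.9834)(0.4065) = -0.2827
|010⟩: (1/√2)(-0.1705 + 0.06253i)(-0.9137) = (0.1102 - 0.0404i)
|011⟩: (1/√2)(-0.1705 + 0.06253i)(0.4065) = (-0.04901 + 0.01797i)
|100⟩: (-1/√2)(-0.9834)(-0.9137) = -0.6354
|101⟩: (-1/√2)(-0.9834)(0.4065) = 0.2827
|110⟩: (-1/√2)(-0.1705 + 0.06253i)(-0.9137) = (-0.1102 + 0.0404i)
|111⟩: (-1/√2)(-0.1705 + 0.06253i)(0.4065) = (0.04901 - 0.01797i)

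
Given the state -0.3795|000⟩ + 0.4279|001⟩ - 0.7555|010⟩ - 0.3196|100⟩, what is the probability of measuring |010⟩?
0.5708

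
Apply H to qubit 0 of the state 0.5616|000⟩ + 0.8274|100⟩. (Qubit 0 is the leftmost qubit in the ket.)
0.9822|000⟩ - 0.1879|100⟩

H on qubit 0 mixes each pair of kets that differ only in qubit 0: amplitudes (a, b) of (|…0…⟩, |…1…⟩) become ((a + b)/√2, (a − b)/√2). Kets absent from the input have amplitude 0.
(|000⟩, |100⟩): (a, b) = (0.5616, 0.8274) → (0.9822, -0.1879)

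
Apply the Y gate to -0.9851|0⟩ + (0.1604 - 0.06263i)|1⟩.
(-0.06263 - 0.1604i)|0⟩ - 0.9851i|1⟩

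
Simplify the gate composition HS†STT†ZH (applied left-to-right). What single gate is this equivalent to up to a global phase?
X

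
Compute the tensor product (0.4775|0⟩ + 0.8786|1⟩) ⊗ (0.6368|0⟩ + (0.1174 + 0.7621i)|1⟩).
0.3041|00⟩ + (0.05606 + 0.3639i)|01⟩ + 0.5595|10⟩ + (0.1031 + 0.6696i)|11⟩

amp(|b₁b₂…⟩) = product of the factor amplitudes for bits b₁, b₂, …; only kets whose every factor amplitude is nonzero survive.
|00⟩: (0.4775)(0.6368) = 0.3041
|01⟩: (0.4775)(0.1174 + 0.7621i) = (0.05606 + 0.3639i)
|10⟩: (0.8786)(0.6368) = 0.5595
|11⟩: (0.8786)(0.1174 + 0.7621i) = (0.1031 + 0.6696i)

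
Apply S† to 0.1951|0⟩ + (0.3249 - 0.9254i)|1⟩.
0.1951|0⟩ + (-0.9254 - 0.3249i)|1⟩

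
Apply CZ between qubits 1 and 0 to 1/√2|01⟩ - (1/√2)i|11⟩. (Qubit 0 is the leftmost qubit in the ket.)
1/√2|01⟩ + (1/√2)i|11⟩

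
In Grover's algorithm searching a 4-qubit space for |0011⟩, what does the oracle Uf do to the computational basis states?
Uf|x⟩ = -|x⟩ if x = 0011, else |x⟩ (phase flip on target)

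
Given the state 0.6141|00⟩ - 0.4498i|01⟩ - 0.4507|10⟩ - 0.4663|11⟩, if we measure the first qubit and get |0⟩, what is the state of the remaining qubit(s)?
0.8067|0⟩ - 0.5909i|1⟩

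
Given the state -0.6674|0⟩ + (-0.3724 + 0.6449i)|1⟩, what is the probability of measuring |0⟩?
0.4454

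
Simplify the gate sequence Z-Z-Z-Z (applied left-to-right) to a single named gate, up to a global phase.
I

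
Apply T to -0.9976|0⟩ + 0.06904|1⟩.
-0.9976|0⟩ + (0.04882 + 0.04882i)|1⟩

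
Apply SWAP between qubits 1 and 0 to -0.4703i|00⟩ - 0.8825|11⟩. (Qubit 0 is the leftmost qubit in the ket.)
-0.4703i|00⟩ - 0.8825|11⟩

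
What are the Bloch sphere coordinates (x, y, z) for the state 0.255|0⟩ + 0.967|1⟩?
(0.4932, 0, -0.8701)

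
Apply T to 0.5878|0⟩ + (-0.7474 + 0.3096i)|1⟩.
0.5878|0⟩ + (-0.7474 - 0.3096i)|1⟩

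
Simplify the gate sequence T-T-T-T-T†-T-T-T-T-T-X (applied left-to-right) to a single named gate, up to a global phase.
X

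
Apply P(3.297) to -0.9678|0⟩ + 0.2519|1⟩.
-0.9678|0⟩ + (-0.2489 - 0.03899i)|1⟩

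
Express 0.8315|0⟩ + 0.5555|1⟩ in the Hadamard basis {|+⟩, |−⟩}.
0.9808|+⟩ + 0.1952|−⟩

With |ψ⟩ = α|0⟩ + β|1⟩, the Hadamard-basis coefficients are ⟨+|ψ⟩ = (α + β)/√2 and ⟨−|ψ⟩ = (α − β)/√2.
Here α = 0.8315, β = 0.5555: (α + β)/√2 = 0.9808, (α − β)/√2 = 0.1952.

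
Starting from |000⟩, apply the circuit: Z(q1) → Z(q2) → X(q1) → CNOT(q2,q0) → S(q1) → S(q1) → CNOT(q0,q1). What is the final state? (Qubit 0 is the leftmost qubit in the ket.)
-|010⟩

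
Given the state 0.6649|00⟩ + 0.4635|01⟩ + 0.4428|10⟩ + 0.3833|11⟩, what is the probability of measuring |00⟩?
0.4421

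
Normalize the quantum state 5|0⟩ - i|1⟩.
0.9806|0⟩ - 0.1961i|1⟩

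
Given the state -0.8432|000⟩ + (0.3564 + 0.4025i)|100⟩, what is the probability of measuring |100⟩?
0.289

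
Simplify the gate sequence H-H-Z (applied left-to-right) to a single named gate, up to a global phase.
Z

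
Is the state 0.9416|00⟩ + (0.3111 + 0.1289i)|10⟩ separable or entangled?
Separable

Writing the state as a|00⟩ + b|01⟩ + c|10⟩ + d|11⟩, it is a product state iff ad − bc = 0.
Here (a, b, c, d) = (0.9416, 0, (0.3111 + 0.1289i), 0): ad − bc = (0.9416)(0) − (0)(0.3111 + 0.1289i) = 0, so the state is separable.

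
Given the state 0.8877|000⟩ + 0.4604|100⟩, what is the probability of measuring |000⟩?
0.788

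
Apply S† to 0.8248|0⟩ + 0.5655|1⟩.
0.8248|0⟩ - 0.5655i|1⟩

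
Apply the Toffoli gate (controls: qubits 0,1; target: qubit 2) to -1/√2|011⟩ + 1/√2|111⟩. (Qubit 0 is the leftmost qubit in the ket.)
-1/√2|011⟩ + 1/√2|110⟩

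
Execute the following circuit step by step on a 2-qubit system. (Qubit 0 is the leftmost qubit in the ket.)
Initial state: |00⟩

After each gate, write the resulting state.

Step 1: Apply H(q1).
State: 1/√2|00⟩ + 1/√2|01⟩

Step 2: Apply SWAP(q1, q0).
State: 1/√2|00⟩ + 1/√2|10⟩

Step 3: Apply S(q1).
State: 1/√2|00⟩ + 1/√2|10⟩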